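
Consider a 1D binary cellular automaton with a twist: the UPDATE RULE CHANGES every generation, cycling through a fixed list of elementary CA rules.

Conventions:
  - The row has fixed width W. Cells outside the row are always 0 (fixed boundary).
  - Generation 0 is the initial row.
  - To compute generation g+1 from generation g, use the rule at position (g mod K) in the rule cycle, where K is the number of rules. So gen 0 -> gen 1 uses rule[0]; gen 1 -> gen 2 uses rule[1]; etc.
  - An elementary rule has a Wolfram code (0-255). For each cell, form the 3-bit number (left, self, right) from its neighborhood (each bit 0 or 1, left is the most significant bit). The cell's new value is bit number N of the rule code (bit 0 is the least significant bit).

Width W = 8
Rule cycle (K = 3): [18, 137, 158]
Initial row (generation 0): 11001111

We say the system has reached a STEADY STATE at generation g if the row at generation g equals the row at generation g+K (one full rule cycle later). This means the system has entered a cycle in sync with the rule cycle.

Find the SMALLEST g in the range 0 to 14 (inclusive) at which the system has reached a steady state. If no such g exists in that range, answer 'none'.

Answer: 4

Derivation:
Gen 0: 11001111
Gen 1 (rule 18): 00110000
Gen 2 (rule 137): 10100111
Gen 3 (rule 158): 10111110
Gen 4 (rule 18): 00000001
Gen 5 (rule 137): 11111100
Gen 6 (rule 158): 11111010
Gen 7 (rule 18): 00000001
Gen 8 (rule 137): 11111100
Gen 9 (rule 158): 11111010
Gen 10 (rule 18): 00000001
Gen 11 (rule 137): 11111100
Gen 12 (rule 158): 11111010
Gen 13 (rule 18): 00000001
Gen 14 (rule 137): 11111100
Gen 15 (rule 158): 11111010
Gen 16 (rule 18): 00000001
Gen 17 (rule 137): 11111100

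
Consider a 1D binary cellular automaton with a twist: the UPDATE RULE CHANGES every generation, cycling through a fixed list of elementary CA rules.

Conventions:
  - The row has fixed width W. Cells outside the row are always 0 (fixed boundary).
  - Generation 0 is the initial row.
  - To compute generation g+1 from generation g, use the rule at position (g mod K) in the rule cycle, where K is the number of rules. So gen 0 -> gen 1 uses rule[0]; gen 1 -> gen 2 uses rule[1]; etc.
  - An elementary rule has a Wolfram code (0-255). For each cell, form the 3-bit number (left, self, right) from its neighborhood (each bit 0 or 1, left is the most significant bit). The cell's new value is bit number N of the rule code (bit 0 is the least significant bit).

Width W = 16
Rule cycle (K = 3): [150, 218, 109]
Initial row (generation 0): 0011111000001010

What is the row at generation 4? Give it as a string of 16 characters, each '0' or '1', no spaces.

Gen 0: 0011111000001010
Gen 1 (rule 150): 0101110100011011
Gen 2 (rule 218): 1001110010111011
Gen 3 (rule 109): 1001010011101111
Gen 4 (rule 150): 1111011101000110

Answer: 1111011101000110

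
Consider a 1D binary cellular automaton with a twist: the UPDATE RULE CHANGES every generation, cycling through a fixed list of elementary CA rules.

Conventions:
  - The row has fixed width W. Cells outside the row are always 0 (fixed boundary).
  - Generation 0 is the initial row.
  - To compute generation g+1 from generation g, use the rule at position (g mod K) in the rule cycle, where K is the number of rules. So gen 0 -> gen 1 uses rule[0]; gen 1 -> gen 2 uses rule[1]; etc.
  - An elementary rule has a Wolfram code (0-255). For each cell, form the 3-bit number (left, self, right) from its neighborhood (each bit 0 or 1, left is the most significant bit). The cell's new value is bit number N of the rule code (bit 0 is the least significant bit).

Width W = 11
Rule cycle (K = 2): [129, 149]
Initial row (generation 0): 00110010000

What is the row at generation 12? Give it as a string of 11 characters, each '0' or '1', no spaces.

Gen 0: 00110010000
Gen 1 (rule 129): 10000000111
Gen 2 (rule 149): 11111110010
Gen 3 (rule 129): 01111100000
Gen 4 (rule 149): 00111011111
Gen 5 (rule 129): 10010001110
Gen 6 (rule 149): 11011100101
Gen 7 (rule 129): 00001000000
Gen 8 (rule 149): 11101111111
Gen 9 (rule 129): 01000111110
Gen 10 (rule 149): 01110011101
Gen 11 (rule 129): 00100001000
Gen 12 (rule 149): 10111101111

Answer: 10111101111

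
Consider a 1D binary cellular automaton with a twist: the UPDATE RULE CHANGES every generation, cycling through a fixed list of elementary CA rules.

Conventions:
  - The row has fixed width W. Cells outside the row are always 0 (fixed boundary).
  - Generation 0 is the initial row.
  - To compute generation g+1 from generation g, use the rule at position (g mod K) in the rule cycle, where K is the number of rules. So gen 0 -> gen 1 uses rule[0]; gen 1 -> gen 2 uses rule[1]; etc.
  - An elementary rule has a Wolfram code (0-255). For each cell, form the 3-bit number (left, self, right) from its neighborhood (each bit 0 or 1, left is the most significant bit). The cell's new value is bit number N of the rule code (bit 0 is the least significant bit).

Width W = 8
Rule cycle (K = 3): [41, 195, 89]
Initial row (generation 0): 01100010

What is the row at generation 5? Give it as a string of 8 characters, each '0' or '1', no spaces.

Answer: 11111010

Derivation:
Gen 0: 01100010
Gen 1 (rule 41): 01001000
Gen 2 (rule 195): 10010011
Gen 3 (rule 89): 01001011
Gen 4 (rule 41): 00000110
Gen 5 (rule 195): 11111010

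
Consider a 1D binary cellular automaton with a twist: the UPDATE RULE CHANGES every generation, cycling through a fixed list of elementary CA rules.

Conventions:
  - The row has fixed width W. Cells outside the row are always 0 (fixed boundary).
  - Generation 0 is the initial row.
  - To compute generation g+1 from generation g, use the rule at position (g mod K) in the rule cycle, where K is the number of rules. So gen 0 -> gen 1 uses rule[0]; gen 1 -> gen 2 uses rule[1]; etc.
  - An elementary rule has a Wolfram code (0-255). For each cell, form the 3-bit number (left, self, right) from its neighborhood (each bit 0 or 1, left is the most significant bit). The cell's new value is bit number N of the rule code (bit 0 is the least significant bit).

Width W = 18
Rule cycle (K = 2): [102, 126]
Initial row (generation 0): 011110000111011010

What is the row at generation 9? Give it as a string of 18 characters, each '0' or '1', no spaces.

Gen 0: 011110000111011010
Gen 1 (rule 102): 100010001001101110
Gen 2 (rule 126): 110111011111111011
Gen 3 (rule 102): 011001100000001101
Gen 4 (rule 126): 111111110000011111
Gen 5 (rule 102): 000000010000100001
Gen 6 (rule 126): 000000111001110011
Gen 7 (rule 102): 000001001010010101
Gen 8 (rule 126): 000011111111111111
Gen 9 (rule 102): 000100000000000001

Answer: 000100000000000001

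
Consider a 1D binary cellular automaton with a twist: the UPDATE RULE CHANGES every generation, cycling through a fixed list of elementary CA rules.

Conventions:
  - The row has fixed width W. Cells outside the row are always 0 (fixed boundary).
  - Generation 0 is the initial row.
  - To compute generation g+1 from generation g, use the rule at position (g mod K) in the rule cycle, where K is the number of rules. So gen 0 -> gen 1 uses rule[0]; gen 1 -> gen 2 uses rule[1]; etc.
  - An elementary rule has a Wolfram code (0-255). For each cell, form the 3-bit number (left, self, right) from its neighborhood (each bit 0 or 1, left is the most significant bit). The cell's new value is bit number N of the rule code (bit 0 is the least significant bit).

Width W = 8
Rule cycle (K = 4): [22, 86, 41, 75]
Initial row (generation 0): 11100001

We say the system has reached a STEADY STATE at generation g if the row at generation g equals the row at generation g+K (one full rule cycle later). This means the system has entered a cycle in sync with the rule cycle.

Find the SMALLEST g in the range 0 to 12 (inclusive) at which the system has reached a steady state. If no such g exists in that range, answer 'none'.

Gen 0: 11100001
Gen 1 (rule 22): 00010011
Gen 2 (rule 86): 00111101
Gen 3 (rule 41): 10100010
Gen 4 (rule 75): 00001100
Gen 5 (rule 22): 00010010
Gen 6 (rule 86): 00111111
Gen 7 (rule 41): 10100000
Gen 8 (rule 75): 00001111
Gen 9 (rule 22): 00010000
Gen 10 (rule 86): 00111000
Gen 11 (rule 41): 10100011
Gen 12 (rule 75): 00001111
Gen 13 (rule 22): 00010000
Gen 14 (rule 86): 00111000
Gen 15 (rule 41): 10100011
Gen 16 (rule 75): 00001111

Answer: 8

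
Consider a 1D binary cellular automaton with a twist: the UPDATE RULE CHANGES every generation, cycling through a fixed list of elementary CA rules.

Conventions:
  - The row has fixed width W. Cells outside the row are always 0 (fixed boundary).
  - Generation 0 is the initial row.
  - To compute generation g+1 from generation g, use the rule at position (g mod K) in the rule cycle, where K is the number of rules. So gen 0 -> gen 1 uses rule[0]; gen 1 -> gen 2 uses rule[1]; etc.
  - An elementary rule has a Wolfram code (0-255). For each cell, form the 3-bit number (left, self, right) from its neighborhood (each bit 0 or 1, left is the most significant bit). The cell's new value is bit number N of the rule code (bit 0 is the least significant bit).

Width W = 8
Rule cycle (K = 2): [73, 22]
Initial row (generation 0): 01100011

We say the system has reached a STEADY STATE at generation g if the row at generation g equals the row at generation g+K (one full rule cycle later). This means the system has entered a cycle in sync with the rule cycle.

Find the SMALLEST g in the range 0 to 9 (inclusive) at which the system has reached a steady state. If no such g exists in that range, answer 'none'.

Gen 0: 01100011
Gen 1 (rule 73): 01101011
Gen 2 (rule 22): 10001000
Gen 3 (rule 73): 00100011
Gen 4 (rule 22): 01110100
Gen 5 (rule 73): 01010001
Gen 6 (rule 22): 11011011
Gen 7 (rule 73): 11011011
Gen 8 (rule 22): 00000000
Gen 9 (rule 73): 11111111
Gen 10 (rule 22): 00000000
Gen 11 (rule 73): 11111111

Answer: 8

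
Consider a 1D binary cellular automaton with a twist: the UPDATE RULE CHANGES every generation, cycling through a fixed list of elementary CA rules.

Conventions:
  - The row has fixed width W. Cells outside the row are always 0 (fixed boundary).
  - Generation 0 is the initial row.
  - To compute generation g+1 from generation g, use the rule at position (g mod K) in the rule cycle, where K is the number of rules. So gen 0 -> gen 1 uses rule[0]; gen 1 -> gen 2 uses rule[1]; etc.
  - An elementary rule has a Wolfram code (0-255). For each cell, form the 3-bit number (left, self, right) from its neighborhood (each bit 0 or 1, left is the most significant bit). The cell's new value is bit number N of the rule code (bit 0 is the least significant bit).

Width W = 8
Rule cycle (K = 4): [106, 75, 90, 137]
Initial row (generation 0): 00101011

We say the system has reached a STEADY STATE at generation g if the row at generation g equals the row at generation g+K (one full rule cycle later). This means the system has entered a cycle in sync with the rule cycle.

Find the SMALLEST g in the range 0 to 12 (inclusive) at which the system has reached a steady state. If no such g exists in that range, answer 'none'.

Answer: none

Derivation:
Gen 0: 00101011
Gen 1 (rule 106): 01010111
Gen 2 (rule 75): 10000101
Gen 3 (rule 90): 01001000
Gen 4 (rule 137): 00000011
Gen 5 (rule 106): 00000111
Gen 6 (rule 75): 11111101
Gen 7 (rule 90): 10000100
Gen 8 (rule 137): 00110001
Gen 9 (rule 106): 01110010
Gen 10 (rule 75): 11010100
Gen 11 (rule 90): 11000010
Gen 12 (rule 137): 10011000
Gen 13 (rule 106): 00111000
Gen 14 (rule 75): 11101011
Gen 15 (rule 90): 10100011
Gen 16 (rule 137): 00001010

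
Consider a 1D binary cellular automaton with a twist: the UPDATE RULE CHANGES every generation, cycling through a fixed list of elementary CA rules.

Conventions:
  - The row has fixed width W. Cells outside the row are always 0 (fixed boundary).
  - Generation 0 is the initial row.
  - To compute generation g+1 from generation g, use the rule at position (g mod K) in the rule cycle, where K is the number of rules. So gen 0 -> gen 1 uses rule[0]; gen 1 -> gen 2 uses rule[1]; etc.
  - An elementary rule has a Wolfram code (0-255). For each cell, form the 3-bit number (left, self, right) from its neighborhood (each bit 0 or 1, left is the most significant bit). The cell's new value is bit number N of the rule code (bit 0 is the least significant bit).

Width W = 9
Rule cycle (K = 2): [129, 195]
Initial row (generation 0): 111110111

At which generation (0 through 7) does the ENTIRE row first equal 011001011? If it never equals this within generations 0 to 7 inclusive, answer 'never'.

Gen 0: 111110111
Gen 1 (rule 129): 011100010
Gen 2 (rule 195): 101101100
Gen 3 (rule 129): 000000001
Gen 4 (rule 195): 111111110
Gen 5 (rule 129): 011111100
Gen 6 (rule 195): 101111101
Gen 7 (rule 129): 000111000

Answer: never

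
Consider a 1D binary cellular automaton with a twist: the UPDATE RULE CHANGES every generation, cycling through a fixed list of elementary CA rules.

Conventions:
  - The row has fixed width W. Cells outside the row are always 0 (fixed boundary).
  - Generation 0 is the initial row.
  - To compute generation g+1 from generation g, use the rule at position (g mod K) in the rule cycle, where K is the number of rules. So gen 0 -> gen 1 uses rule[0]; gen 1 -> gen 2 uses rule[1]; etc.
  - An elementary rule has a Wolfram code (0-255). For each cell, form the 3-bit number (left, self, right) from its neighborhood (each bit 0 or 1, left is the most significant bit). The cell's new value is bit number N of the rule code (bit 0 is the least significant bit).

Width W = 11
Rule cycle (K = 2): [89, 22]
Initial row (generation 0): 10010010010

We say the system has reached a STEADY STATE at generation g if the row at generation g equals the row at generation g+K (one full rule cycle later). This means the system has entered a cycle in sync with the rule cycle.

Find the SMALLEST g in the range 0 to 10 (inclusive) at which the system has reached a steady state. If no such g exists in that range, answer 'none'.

Answer: 6

Derivation:
Gen 0: 10010010010
Gen 1 (rule 89): 01001001001
Gen 2 (rule 22): 11111111111
Gen 3 (rule 89): 10000000001
Gen 4 (rule 22): 11000000011
Gen 5 (rule 89): 11111111011
Gen 6 (rule 22): 00000000000
Gen 7 (rule 89): 11111111111
Gen 8 (rule 22): 00000000000
Gen 9 (rule 89): 11111111111
Gen 10 (rule 22): 00000000000
Gen 11 (rule 89): 11111111111
Gen 12 (rule 22): 00000000000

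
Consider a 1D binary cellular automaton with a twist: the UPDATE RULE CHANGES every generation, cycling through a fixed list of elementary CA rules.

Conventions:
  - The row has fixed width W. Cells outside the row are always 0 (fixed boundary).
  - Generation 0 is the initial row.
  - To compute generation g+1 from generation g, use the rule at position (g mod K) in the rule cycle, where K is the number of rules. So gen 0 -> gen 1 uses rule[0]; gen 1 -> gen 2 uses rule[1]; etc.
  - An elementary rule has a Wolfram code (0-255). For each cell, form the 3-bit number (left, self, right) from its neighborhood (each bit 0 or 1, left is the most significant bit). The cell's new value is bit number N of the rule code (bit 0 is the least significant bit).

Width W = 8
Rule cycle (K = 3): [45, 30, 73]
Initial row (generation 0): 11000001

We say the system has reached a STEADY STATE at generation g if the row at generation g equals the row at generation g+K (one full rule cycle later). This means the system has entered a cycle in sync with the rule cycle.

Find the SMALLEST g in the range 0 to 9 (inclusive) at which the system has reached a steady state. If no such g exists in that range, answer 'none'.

Gen 0: 11000001
Gen 1 (rule 45): 10011101
Gen 2 (rule 30): 11110001
Gen 3 (rule 73): 10010100
Gen 4 (rule 45): 10011101
Gen 5 (rule 30): 11110001
Gen 6 (rule 73): 10010100
Gen 7 (rule 45): 10011101
Gen 8 (rule 30): 11110001
Gen 9 (rule 73): 10010100
Gen 10 (rule 45): 10011101
Gen 11 (rule 30): 11110001
Gen 12 (rule 73): 10010100

Answer: 1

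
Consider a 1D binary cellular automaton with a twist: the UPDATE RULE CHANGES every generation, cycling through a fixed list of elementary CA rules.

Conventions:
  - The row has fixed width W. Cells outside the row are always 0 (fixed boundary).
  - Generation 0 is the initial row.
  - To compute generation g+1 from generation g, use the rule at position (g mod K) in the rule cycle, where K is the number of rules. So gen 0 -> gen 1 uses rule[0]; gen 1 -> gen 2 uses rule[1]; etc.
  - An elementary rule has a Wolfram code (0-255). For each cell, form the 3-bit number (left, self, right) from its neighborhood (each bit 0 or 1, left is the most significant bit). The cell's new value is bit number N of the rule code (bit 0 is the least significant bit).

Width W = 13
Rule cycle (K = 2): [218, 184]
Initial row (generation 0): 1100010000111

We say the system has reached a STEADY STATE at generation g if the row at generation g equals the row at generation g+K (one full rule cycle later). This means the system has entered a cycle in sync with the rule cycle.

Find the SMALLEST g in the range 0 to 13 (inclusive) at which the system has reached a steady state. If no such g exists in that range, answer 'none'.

Gen 0: 1100010000111
Gen 1 (rule 218): 1110101001111
Gen 2 (rule 184): 1101010101110
Gen 3 (rule 218): 1100000001111
Gen 4 (rule 184): 1010000001110
Gen 5 (rule 218): 0001000011111
Gen 6 (rule 184): 0000100011110
Gen 7 (rule 218): 0001010111111
Gen 8 (rule 184): 0000101111110
Gen 9 (rule 218): 0001001111111
Gen 10 (rule 184): 0000101111110
Gen 11 (rule 218): 0001001111111
Gen 12 (rule 184): 0000101111110
Gen 13 (rule 218): 0001001111111
Gen 14 (rule 184): 0000101111110
Gen 15 (rule 218): 0001001111111

Answer: 8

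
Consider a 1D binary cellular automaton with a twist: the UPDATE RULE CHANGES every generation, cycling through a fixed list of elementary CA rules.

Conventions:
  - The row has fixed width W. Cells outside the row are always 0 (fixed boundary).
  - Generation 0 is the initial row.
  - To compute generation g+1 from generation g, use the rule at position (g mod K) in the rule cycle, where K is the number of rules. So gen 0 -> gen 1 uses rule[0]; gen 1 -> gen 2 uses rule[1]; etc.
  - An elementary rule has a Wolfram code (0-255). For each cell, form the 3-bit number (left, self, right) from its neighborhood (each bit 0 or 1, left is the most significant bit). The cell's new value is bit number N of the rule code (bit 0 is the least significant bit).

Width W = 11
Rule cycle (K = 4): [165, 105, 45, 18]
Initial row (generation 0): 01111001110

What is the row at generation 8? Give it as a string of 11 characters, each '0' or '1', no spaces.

Gen 0: 01111001110
Gen 1 (rule 165): 00110000100
Gen 2 (rule 105): 10110110001
Gen 3 (rule 45): 11101100101
Gen 4 (rule 18): 00000011000
Gen 5 (rule 165): 11111000011
Gen 6 (rule 105): 10001011011
Gen 7 (rule 45): 10101110110
Gen 8 (rule 18): 00000000001

Answer: 00000000001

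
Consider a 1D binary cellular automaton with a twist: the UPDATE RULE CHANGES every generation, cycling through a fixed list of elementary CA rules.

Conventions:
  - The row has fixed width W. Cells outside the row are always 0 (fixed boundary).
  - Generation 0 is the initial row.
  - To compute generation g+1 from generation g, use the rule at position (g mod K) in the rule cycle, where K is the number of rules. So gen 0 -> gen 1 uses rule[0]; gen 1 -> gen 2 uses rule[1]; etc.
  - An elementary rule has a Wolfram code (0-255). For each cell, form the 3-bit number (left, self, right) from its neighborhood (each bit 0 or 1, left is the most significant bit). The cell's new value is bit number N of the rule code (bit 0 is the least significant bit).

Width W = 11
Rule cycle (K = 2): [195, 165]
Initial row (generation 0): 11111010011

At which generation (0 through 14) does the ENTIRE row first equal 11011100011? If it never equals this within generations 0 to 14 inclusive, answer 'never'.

Answer: 5

Derivation:
Gen 0: 11111010011
Gen 1 (rule 195): 01111000101
Gen 2 (rule 165): 00110010111
Gen 3 (rule 195): 11010100011
Gen 4 (rule 165): 00111101000
Gen 5 (rule 195): 11011100011
Gen 6 (rule 165): 00101001000
Gen 7 (rule 195): 11000010011
Gen 8 (rule 165): 00011010000
Gen 9 (rule 195): 11101000111
Gen 10 (rule 165): 01011010010
Gen 11 (rule 195): 10001000100
Gen 12 (rule 165): 10101010101
Gen 13 (rule 195): 00000000000
Gen 14 (rule 165): 11111111111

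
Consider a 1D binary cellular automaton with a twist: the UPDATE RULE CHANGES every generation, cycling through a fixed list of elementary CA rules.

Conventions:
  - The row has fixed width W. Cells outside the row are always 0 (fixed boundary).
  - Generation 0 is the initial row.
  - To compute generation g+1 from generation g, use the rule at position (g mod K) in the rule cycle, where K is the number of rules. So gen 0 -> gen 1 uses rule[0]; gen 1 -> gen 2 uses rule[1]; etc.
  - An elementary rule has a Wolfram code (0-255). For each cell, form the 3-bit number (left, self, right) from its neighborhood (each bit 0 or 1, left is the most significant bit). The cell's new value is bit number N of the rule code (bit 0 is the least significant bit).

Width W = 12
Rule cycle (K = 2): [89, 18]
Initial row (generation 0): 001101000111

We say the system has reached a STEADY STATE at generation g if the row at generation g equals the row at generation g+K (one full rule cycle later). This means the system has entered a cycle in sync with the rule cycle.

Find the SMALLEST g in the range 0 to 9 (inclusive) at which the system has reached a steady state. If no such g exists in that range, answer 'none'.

Answer: 4

Derivation:
Gen 0: 001101000111
Gen 1 (rule 89): 101100110101
Gen 2 (rule 18): 000011000000
Gen 3 (rule 89): 111011111111
Gen 4 (rule 18): 000000000000
Gen 5 (rule 89): 111111111111
Gen 6 (rule 18): 000000000000
Gen 7 (rule 89): 111111111111
Gen 8 (rule 18): 000000000000
Gen 9 (rule 89): 111111111111
Gen 10 (rule 18): 000000000000
Gen 11 (rule 89): 111111111111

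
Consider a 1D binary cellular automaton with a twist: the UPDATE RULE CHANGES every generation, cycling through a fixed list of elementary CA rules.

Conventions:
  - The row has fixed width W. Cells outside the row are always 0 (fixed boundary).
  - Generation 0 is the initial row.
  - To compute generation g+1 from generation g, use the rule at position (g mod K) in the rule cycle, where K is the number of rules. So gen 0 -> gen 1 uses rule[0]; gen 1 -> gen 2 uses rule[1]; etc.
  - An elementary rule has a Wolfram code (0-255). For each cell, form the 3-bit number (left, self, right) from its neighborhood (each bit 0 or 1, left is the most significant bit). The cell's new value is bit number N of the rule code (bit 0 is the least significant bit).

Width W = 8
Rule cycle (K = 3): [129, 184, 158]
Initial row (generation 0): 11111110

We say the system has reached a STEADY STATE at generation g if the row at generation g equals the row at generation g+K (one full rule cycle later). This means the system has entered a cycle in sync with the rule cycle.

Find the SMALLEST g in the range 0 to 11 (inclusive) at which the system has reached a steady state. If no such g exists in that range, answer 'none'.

Answer: none

Derivation:
Gen 0: 11111110
Gen 1 (rule 129): 01111100
Gen 2 (rule 184): 01111010
Gen 3 (rule 158): 11110011
Gen 4 (rule 129): 01100000
Gen 5 (rule 184): 01010000
Gen 6 (rule 158): 11011000
Gen 7 (rule 129): 00000011
Gen 8 (rule 184): 00000010
Gen 9 (rule 158): 00000111
Gen 10 (rule 129): 11110010
Gen 11 (rule 184): 11101001
Gen 12 (rule 158): 11001111
Gen 13 (rule 129): 00000110
Gen 14 (rule 184): 00000101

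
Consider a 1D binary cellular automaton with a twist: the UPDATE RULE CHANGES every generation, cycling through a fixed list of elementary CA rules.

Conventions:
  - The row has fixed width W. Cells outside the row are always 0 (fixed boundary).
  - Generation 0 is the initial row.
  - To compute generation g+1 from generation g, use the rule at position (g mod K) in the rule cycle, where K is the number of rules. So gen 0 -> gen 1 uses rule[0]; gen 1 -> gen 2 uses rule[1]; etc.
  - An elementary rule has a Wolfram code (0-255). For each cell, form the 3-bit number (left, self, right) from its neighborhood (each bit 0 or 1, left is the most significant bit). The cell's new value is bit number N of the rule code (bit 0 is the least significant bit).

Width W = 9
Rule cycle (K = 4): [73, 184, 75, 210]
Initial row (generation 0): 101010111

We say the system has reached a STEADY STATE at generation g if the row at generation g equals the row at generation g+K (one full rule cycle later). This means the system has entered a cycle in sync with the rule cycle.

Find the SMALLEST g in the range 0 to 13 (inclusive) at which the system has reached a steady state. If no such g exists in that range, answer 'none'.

Answer: 13

Derivation:
Gen 0: 101010111
Gen 1 (rule 73): 000000101
Gen 2 (rule 184): 000000010
Gen 3 (rule 75): 111111100
Gen 4 (rule 210): 011111110
Gen 5 (rule 73): 010000010
Gen 6 (rule 184): 001000001
Gen 7 (rule 75): 110011110
Gen 8 (rule 210): 011101111
Gen 9 (rule 73): 010101001
Gen 10 (rule 184): 001010100
Gen 11 (rule 75): 110000001
Gen 12 (rule 210): 011000010
Gen 13 (rule 73): 011011000
Gen 14 (rule 184): 010110100
Gen 15 (rule 75): 100110001
Gen 16 (rule 210): 011011010
Gen 17 (rule 73): 011011000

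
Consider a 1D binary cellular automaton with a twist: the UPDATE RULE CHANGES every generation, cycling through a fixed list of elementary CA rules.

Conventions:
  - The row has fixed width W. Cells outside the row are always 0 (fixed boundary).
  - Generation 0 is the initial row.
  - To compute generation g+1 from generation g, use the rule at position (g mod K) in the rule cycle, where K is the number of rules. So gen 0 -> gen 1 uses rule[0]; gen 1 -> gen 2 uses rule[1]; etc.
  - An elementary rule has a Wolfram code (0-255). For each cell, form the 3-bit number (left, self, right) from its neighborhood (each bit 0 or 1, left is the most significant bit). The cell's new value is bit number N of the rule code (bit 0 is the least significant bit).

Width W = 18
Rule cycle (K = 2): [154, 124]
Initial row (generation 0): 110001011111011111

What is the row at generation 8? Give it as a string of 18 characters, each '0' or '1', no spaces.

Answer: 100000011010011011

Derivation:
Gen 0: 110001011111011111
Gen 1 (rule 154): 101010011110011110
Gen 2 (rule 124): 111111010011010011
Gen 3 (rule 154): 111110001110001110
Gen 4 (rule 124): 100011001011001011
Gen 5 (rule 154): 010110110010110010
Gen 6 (rule 124): 011111111011111011
Gen 7 (rule 154): 111111110011110010
Gen 8 (rule 124): 100000011010011011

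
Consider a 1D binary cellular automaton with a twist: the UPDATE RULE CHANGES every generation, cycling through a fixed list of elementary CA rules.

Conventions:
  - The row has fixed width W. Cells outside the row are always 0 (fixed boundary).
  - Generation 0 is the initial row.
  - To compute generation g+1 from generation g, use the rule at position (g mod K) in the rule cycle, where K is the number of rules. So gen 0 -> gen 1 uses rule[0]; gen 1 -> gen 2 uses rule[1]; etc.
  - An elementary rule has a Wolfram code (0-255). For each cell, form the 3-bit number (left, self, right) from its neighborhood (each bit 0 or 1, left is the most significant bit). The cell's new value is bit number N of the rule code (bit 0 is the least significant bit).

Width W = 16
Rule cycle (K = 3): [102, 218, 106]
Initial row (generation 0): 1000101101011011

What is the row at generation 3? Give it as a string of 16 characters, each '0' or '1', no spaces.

Answer: 1100011100111100

Derivation:
Gen 0: 1000101101011011
Gen 1 (rule 102): 1001110111101101
Gen 2 (rule 218): 0111110111101100
Gen 3 (rule 106): 1100011100111100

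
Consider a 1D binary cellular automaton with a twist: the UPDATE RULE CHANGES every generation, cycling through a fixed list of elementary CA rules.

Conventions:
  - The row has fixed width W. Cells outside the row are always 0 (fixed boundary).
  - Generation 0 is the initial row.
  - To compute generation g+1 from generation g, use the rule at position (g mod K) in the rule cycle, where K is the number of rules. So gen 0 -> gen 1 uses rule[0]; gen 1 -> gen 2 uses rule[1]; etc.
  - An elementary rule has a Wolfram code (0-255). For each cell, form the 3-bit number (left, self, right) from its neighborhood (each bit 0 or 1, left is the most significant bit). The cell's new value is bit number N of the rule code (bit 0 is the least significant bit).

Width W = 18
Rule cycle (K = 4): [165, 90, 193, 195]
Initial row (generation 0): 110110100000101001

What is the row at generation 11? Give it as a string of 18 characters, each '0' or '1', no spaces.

Answer: 000010100000000001

Derivation:
Gen 0: 110110100000101001
Gen 1 (rule 165): 001001101110111001
Gen 2 (rule 90): 010111101010101110
Gen 3 (rule 193): 000011100000000110
Gen 4 (rule 195): 111101101111111010
Gen 5 (rule 165): 011010010111110110
Gen 6 (rule 90): 111001100100010111
Gen 7 (rule 193): 011000100001000011
Gen 8 (rule 195): 101011001110011101
Gen 9 (rule 165): 111100000100001011
Gen 10 (rule 90): 100110001010010011
Gen 11 (rule 193): 000010100000000001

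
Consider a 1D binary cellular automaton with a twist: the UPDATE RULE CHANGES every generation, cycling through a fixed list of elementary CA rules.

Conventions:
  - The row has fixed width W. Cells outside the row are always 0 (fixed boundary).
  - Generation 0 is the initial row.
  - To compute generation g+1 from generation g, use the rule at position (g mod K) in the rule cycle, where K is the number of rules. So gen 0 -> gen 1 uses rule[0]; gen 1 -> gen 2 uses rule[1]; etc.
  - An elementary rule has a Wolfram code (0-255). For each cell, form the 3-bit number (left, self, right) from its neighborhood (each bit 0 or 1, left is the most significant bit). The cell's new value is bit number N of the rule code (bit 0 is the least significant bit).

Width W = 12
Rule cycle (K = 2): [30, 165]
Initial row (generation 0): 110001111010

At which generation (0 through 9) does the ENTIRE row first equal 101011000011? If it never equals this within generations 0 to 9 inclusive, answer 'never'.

Gen 0: 110001111010
Gen 1 (rule 30): 101011000011
Gen 2 (rule 165): 111100011000
Gen 3 (rule 30): 100010110100
Gen 4 (rule 165): 101011001101
Gen 5 (rule 30): 101010111001
Gen 6 (rule 165): 111111010001
Gen 7 (rule 30): 100000011011
Gen 8 (rule 165): 101111000100
Gen 9 (rule 30): 101000101110

Answer: 1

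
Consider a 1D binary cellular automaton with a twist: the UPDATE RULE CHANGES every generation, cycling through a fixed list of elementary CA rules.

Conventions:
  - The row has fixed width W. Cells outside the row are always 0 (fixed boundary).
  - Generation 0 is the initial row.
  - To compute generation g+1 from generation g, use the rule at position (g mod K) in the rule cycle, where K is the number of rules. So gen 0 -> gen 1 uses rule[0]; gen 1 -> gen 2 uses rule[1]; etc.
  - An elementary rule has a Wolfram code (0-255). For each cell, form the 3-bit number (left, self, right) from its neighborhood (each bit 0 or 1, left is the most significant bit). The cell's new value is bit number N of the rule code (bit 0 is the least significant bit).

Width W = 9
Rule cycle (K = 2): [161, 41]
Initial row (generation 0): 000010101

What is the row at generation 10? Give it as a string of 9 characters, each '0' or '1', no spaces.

Gen 0: 000010101
Gen 1 (rule 161): 111001010
Gen 2 (rule 41): 100000100
Gen 3 (rule 161): 001110001
Gen 4 (rule 41): 101000100
Gen 5 (rule 161): 010010001
Gen 6 (rule 41): 000000100
Gen 7 (rule 161): 111110001
Gen 8 (rule 41): 100000100
Gen 9 (rule 161): 001110001
Gen 10 (rule 41): 101000100

Answer: 101000100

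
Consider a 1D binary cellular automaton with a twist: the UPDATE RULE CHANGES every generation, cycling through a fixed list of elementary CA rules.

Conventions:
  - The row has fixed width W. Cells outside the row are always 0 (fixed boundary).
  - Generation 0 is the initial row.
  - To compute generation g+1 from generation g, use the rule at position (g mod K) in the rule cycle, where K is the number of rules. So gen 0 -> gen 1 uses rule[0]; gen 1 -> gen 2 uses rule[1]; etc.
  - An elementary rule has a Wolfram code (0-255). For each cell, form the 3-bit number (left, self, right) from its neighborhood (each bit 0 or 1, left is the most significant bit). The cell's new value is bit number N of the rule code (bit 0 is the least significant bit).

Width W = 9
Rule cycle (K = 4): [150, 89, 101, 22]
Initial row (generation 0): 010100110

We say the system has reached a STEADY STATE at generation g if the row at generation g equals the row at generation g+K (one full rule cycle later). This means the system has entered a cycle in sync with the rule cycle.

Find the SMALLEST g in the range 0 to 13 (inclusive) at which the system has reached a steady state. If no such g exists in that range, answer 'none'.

Gen 0: 010100110
Gen 1 (rule 150): 110111001
Gen 2 (rule 89): 110101100
Gen 3 (rule 101): 011110101
Gen 4 (rule 22): 100000101
Gen 5 (rule 150): 110001101
Gen 6 (rule 89): 111101100
Gen 7 (rule 101): 000110101
Gen 8 (rule 22): 001000101
Gen 9 (rule 150): 011101101
Gen 10 (rule 89): 010101100
Gen 11 (rule 101): 011110101
Gen 12 (rule 22): 100000101
Gen 13 (rule 150): 110001101
Gen 14 (rule 89): 111101100
Gen 15 (rule 101): 000110101
Gen 16 (rule 22): 001000101
Gen 17 (rule 150): 011101101

Answer: none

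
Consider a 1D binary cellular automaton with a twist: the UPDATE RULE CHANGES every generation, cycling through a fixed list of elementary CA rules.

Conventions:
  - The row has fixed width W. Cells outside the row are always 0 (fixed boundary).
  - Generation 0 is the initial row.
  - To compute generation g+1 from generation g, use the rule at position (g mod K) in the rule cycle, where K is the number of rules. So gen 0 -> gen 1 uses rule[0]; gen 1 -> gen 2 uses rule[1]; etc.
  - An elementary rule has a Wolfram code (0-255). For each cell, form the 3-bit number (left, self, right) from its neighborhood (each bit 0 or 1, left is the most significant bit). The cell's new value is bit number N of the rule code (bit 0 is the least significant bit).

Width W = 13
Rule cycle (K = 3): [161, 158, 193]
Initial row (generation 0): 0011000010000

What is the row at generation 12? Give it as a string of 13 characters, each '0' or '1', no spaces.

Gen 0: 0011000010000
Gen 1 (rule 161): 1000011000111
Gen 2 (rule 158): 1100110101110
Gen 3 (rule 193): 0100010000110
Gen 4 (rule 161): 0001000110000
Gen 5 (rule 158): 0011101101000
Gen 6 (rule 193): 1001100100011
Gen 7 (rule 161): 0000000001000
Gen 8 (rule 158): 0000000011100
Gen 9 (rule 193): 1111111001101
Gen 10 (rule 161): 0111110000010
Gen 11 (rule 158): 1111101000111
Gen 12 (rule 193): 0111100010011

Answer: 0111100010011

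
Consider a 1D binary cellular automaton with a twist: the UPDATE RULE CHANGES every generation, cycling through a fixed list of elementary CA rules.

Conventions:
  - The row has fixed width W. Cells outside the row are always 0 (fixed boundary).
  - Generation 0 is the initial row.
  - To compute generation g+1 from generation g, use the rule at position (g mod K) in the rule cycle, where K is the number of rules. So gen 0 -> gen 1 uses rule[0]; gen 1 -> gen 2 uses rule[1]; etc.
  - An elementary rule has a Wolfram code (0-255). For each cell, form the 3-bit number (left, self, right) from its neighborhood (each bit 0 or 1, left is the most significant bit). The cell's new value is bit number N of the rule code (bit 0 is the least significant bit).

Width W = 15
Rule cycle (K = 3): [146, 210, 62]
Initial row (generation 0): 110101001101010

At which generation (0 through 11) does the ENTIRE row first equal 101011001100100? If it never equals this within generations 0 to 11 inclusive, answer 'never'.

Gen 0: 110101001101010
Gen 1 (rule 146): 000000110000001
Gen 2 (rule 210): 000001011000010
Gen 3 (rule 62): 000011110100111
Gen 4 (rule 146): 000101100011010
Gen 5 (rule 210): 001000110101001
Gen 6 (rule 62): 011101101111111
Gen 7 (rule 146): 101000000111110
Gen 8 (rule 210): 000100001011111
Gen 9 (rule 62): 001110011110000
Gen 10 (rule 146): 010101101101000
Gen 11 (rule 210): 100000100100100

Answer: never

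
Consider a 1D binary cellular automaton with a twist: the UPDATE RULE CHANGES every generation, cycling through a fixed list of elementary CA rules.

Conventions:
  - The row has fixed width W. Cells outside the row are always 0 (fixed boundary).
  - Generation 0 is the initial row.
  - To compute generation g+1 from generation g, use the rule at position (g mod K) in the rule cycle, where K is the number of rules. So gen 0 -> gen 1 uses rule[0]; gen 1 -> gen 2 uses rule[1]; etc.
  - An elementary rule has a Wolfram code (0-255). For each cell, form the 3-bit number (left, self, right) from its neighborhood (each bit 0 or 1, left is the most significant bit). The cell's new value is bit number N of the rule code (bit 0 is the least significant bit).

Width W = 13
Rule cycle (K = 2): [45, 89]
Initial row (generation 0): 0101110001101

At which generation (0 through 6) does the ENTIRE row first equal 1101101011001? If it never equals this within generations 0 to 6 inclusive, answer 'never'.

Answer: never

Derivation:
Gen 0: 0101110001101
Gen 1 (rule 45): 0111000101011
Gen 2 (rule 89): 0101110000011
Gen 3 (rule 45): 0111000111010
Gen 4 (rule 89): 0101110101001
Gen 5 (rule 45): 0111001111001
Gen 6 (rule 89): 0101101001100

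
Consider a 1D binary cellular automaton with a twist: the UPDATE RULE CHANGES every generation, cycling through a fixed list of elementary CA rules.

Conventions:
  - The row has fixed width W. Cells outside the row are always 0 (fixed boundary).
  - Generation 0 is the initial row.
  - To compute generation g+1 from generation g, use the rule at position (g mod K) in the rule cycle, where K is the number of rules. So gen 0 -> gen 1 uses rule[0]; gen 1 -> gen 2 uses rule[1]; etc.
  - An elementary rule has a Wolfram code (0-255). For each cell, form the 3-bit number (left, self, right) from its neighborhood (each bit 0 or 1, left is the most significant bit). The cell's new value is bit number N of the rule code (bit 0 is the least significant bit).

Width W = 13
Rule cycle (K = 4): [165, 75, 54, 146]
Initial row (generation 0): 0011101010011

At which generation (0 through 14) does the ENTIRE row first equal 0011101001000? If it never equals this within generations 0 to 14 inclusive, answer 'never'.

Gen 0: 0011101010011
Gen 1 (rule 165): 1001011110000
Gen 2 (rule 75): 0010010010111
Gen 3 (rule 54): 0111111111000
Gen 4 (rule 146): 1011111110100
Gen 5 (rule 165): 1101111101101
Gen 6 (rule 75): 1101000101100
Gen 7 (rule 54): 0011101110010
Gen 8 (rule 146): 0101000101101
Gen 9 (rule 165): 0111010110011
Gen 10 (rule 75): 1101000110111
Gen 11 (rule 54): 0011101001000
Gen 12 (rule 146): 0101000110100
Gen 13 (rule 165): 0111010001101
Gen 14 (rule 75): 1101000111100

Answer: 11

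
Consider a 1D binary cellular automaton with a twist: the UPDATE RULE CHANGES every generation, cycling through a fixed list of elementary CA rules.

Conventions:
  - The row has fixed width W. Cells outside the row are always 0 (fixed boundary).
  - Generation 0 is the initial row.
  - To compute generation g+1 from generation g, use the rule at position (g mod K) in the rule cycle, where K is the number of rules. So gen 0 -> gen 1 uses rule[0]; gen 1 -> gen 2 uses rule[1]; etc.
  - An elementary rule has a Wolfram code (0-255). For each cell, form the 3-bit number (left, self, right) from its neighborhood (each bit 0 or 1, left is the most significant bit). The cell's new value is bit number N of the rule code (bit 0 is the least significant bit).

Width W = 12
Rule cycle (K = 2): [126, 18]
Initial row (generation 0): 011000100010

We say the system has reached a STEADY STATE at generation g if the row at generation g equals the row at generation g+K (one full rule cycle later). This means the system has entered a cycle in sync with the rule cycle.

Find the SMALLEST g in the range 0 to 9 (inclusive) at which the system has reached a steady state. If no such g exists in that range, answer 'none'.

Answer: 2

Derivation:
Gen 0: 011000100010
Gen 1 (rule 126): 111101110111
Gen 2 (rule 18): 000000000000
Gen 3 (rule 126): 000000000000
Gen 4 (rule 18): 000000000000
Gen 5 (rule 126): 000000000000
Gen 6 (rule 18): 000000000000
Gen 7 (rule 126): 000000000000
Gen 8 (rule 18): 000000000000
Gen 9 (rule 126): 000000000000
Gen 10 (rule 18): 000000000000
Gen 11 (rule 126): 000000000000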